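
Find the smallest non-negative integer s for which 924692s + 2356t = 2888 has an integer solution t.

17

gcd(924692, 2356) = 76 (Euclid: 924692 = 392·2356 + 1140; 2356 = 2·1140 + 76; 1140 = 15·76 + 0), and 76 | 2888.
Extended Euclid: 924692·(-2) + 2356·(785) = 76. Scale by 38: s₀ = -76.
General solution s = s₀ + 31k; reducing mod 31 gives s = 17 (and t = -6671).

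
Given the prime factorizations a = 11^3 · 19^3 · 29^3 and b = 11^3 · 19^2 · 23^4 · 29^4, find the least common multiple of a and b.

max exponent per prime: 11^3 · 19^3 · 23^4 · 29^4 = 1806933601295552609

1806933601295552609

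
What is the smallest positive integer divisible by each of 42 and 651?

gcd first: 651 = 15·42 + 21; 42 = 2·21 + 0 → gcd = 21
lcm = 42·651/gcd = 27342/21 = 1302

1302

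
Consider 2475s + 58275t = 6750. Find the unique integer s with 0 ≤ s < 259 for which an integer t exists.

144

gcd(2475, 58275) = 225 (Euclid: 58275 = 23·2475 + 1350; 2475 = 1·1350 + 1125; 1350 = 1·1125 + 225; 1125 = 5·225 + 0), and 225 | 6750.
Extended Euclid: 2475·(-47) + 58275·(2) = 225. Scale by 30: s₀ = -1410.
General solution s = s₀ + 259k; reducing mod 259 gives s = 144 (and t = -6).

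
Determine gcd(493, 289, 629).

17

gcd(493, 289): 493 = 1·289 + 204; 289 = 1·204 + 85; 204 = 2·85 + 34; 85 = 2·34 + 17; 34 = 2·17 + 0 → 17
gcd(17, 629): 629 = 37·17 + 0 → 17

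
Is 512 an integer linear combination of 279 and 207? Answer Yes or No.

No

By Bézout, 279u + 207v = 512 has integer solutions iff gcd(279, 207) | 512.
Euclid: 279 = 1·207 + 72; 207 = 2·72 + 63; 72 = 1·63 + 9; 63 = 7·9 + 0. gcd = 9; 512 mod 9 = 8. No.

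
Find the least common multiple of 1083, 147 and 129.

2281881

lcm(1083, 147) = 1083·147/gcd = 159201/3 = 53067
lcm(53067, 129) = 53067·129/gcd = 6845643/3 = 2281881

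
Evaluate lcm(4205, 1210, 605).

lcm(4205, 1210) = 4205·1210/gcd = 5088050/5 = 1017610
lcm(1017610, 605) = 1017610·605/gcd = 615654050/605 = 1017610

1017610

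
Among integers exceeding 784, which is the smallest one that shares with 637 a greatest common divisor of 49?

Multiples of 49 above 784: 49·17, 49·18, … . Need the cofactor coprime to 637/49 = 13.
Checking s = 17, 18, … the first with gcd(s, 13) = 1 is s = 17, giving 833.

833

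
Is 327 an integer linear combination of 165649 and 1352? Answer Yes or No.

Yes

By Bézout, 165649x − 1352y = 327 has integer solutions iff gcd(165649, 1352) | 327.
Euclid: 165649 = 122·1352 + 705; 1352 = 1·705 + 647; 705 = 1·647 + 58; 647 = 11·58 + 9; 58 = 6·9 + 4; 9 = 2·4 + 1; 4 = 4·1 + 0. gcd = 1; 327 mod 1 = 0. Yes.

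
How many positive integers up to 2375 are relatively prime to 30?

633

30 = 2·3·5. Inclusion–exclusion on these primes:
2375 − ⌊2375/2⌋ − ⌊2375/3⌋ − ⌊2375/5⌋ + ⌊2375/6⌋ + ⌊2375/10⌋ + ⌊2375/15⌋ − ⌊2375/30⌋ = 633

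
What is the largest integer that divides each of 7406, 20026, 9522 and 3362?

7406 = 2 · 7 · 23²; 20026 = 2 · 17 · 19 · 31; 9522 = 2 · 3² · 23²; 3362 = 2 · 41²
gcd takes min exponent of each prime: 2 = 2

2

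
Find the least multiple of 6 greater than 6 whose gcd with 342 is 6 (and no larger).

12

342 = 6·57. Any k with gcd(k, 342) = 6 is a multiple of 6, say 6s, with s coprime to 57.
Need s > 6/6, so s ≥ 2. First s ≥ 2 with gcd(s, 57) = 1 is s = 2. Thus k = 6·2 = 12.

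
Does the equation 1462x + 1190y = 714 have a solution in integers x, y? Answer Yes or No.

gcd(1462, 1190): 1462 = 1·1190 + 272; 1190 = 4·272 + 102; 272 = 2·102 + 68; 102 = 1·68 + 34; 68 = 2·34 + 0 → 34
34 divides 714, so a solution exists.

Yes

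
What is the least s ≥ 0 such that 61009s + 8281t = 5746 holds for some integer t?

40

gcd(61009, 8281) = 169 (Euclid: 61009 = 7·8281 + 3042; 8281 = 2·3042 + 2197; 3042 = 1·2197 + 845; 2197 = 2·845 + 507; 845 = 1·507 + 338; 507 = 1·338 + 169; 338 = 2·169 + 0), and 169 | 5746.
Extended Euclid: 61009·(-19) + 8281·(140) = 169. Scale by 34: s₀ = -646.
General solution s = s₀ + 49k; reducing mod 49 gives s = 40 (and t = -294).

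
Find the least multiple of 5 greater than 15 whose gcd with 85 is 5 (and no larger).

20

gcd(a, 85) = 5 forces 5 | a; write a = 5s. Then gcd(5s, 5·17) = 5·gcd(s, 17), so need gcd(s, 17) = 1.
5s > 15 gives s ≥ 4. The least s ≥ 4 coprime to 17 is 4, so a = 5·4 = 20.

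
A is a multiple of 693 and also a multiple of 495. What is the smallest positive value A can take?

3465

693 = 3² · 7 · 11; 495 = 3² · 5 · 11
max exponents: 3² · 5 · 7 · 11 = 3465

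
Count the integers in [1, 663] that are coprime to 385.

414

Prime factors of 385: 5, 7, 11. Count integers ≤ 663 divisible by none of them.
By inclusion–exclusion: 663 − ⌊663/5⌋ − ⌊663/7⌋ − ⌊663/11⌋ + ⌊663/35⌋ + ⌊663/55⌋ + ⌊663/77⌋ − ⌊663/385⌋ = 414.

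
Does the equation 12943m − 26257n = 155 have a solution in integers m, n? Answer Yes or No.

No

By Bézout, 12943m − 26257n = 155 has integer solutions iff gcd(12943, 26257) | 155.
Euclid: 26257 = 2·12943 + 371; 12943 = 34·371 + 329; 371 = 1·329 + 42; 329 = 7·42 + 35; 42 = 1·35 + 7; 35 = 5·7 + 0. gcd = 7; 155 mod 7 = 1. No.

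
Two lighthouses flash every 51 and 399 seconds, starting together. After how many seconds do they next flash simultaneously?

gcd first: 399 = 7·51 + 42; 51 = 1·42 + 9; 42 = 4·9 + 6; 9 = 1·6 + 3; 6 = 2·3 + 0 → gcd = 3
lcm = 51·399/gcd = 20349/3 = 6783

6783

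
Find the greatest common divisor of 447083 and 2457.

91

447083 = 7 · 13 · 17³
2457 = 3³ · 7 · 13
Common: 7 · 13 = 91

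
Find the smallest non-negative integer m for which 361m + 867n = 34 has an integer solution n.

442

Euclid: 867 = 2·361 + 145; 361 = 2·145 + 71; 145 = 2·71 + 3; 71 = 23·3 + 2; 3 = 1·2 + 1; 2 = 2·1 + 0 → gcd = 1; 34 = 1·34.
Back-substitution yields 361·(-293) + 867·(122) = 1, so one solution is m = -293·34 = -9962, n = 122·34 = 4148.
Solutions in m differ by 867/1 = 867; the one in [0, 867) is -9962 mod 867 = 442.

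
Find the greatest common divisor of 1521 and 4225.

169

1521 = 3² · 13²
4225 = 5² · 13²
Common: 13² = 169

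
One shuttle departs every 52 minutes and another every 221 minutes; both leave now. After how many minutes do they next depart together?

884

gcd first: 221 = 4·52 + 13; 52 = 4·13 + 0 → gcd = 13
lcm = 52·221/gcd = 11492/13 = 884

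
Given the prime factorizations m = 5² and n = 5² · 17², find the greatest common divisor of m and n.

25

min exponent per shared prime: 5² = 25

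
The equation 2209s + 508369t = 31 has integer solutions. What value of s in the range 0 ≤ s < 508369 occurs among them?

13578

Euclid: 508369 = 230·2209 + 299; 2209 = 7·299 + 116; 299 = 2·116 + 67; 116 = 1·67 + 49; 67 = 1·49 + 18; 49 = 2·18 + 13; 18 = 1·13 + 5; 13 = 2·5 + 3; 5 = 1·3 + 2; 3 = 1·2 + 1; 2 = 2·1 + 0 → gcd = 1; 31 = 1·31.
Back-substitution yields 2209·(197226) + 508369·(-857) = 1, so one solution is s = 197226·31 = 6114006, t = -857·31 = -26567.
Solutions in s differ by 508369/1 = 508369; the one in [0, 508369) is 6114006 mod 508369 = 13578.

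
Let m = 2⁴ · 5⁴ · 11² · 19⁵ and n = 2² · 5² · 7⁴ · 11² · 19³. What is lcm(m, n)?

max exponent per prime: 2⁴ · 5⁴ · 7⁴ · 11² · 19⁵ = 7193587575790000

7193587575790000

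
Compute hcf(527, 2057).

17

Euclid: 2057 = 3·527 + 476; 527 = 1·476 + 51; 476 = 9·51 + 17; 51 = 3·17 + 0. Last nonzero remainder: 17.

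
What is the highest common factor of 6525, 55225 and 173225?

gcd(6525, 55225): 55225 = 8·6525 + 3025; 6525 = 2·3025 + 475; 3025 = 6·475 + 175; 475 = 2·175 + 125; 175 = 1·125 + 50; 125 = 2·50 + 25; 50 = 2·25 + 0 → 25
gcd(25, 173225): 173225 = 6929·25 + 0 → 25

25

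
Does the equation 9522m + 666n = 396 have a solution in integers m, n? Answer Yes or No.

Yes

gcd(9522, 666): 9522 = 14·666 + 198; 666 = 3·198 + 72; 198 = 2·72 + 54; 72 = 1·54 + 18; 54 = 3·18 + 0 → 18
18 divides 396, so a solution exists.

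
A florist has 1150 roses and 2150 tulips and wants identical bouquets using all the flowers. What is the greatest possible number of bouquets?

50

1150 = 2 · 5² · 23
2150 = 2 · 5² · 43
Common: 2 · 5² = 50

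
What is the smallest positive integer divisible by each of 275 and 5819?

145475

gcd first: 5819 = 21·275 + 44; 275 = 6·44 + 11; 44 = 4·11 + 0 → gcd = 11
lcm = 275·5819/gcd = 1600225/11 = 145475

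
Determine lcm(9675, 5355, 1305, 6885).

9675 = 3² · 5² · 43; 5355 = 3² · 5 · 7 · 17; 1305 = 3² · 5 · 29; 6885 = 3⁴ · 5 · 17
lcm takes max exponent of each prime: 3⁴ · 5² · 7 · 17 · 29 · 43 = 300495825

300495825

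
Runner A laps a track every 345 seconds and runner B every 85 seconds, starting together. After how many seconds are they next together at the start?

345 = 3 · 5 · 23; 85 = 5 · 17
max exponents: 3 · 5 · 17 · 23 = 5865

5865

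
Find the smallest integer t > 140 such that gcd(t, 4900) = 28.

4900 = 28·175. Any t with gcd(t, 4900) = 28 is a multiple of 28, say 28s, with s coprime to 175.
Need s > 140/28, so s ≥ 6. First s ≥ 6 with gcd(s, 175) = 1 is s = 6. Thus t = 28·6 = 168.

168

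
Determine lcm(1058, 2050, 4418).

1058 = 2 · 23²; 2050 = 2 · 5² · 41; 4418 = 2 · 47²
lcm takes max exponent of each prime: 2 · 5² · 23² · 41 · 47² = 2395550050

2395550050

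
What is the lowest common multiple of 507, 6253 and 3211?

356421

507 = 3 · 13²; 6253 = 13² · 37; 3211 = 13² · 19
lcm takes max exponent of each prime: 3 · 13² · 19 · 37 = 356421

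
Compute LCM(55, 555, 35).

55 = 5 · 11; 555 = 3 · 5 · 37; 35 = 5 · 7
lcm takes max exponent of each prime: 3 · 5 · 7 · 11 · 37 = 42735

42735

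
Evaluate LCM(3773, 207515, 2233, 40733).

3183487615

3773 = 7³ · 11; 207515 = 5 · 7³ · 11²; 2233 = 7 · 11 · 29; 40733 = 7 · 11 · 23²
lcm takes max exponent of each prime: 5 · 7³ · 11² · 23² · 29 = 3183487615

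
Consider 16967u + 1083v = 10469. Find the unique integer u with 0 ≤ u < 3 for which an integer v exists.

Euclid: 16967 = 15·1083 + 722; 1083 = 1·722 + 361; 722 = 2·361 + 0 → gcd = 361; 10469 = 361·29.
Back-substitution yields 16967·(-1) + 1083·(16) = 361, so one solution is u = -1·29 = -29, v = 16·29 = 464.
Solutions in u differ by 1083/361 = 3; the one in [0, 3) is -29 mod 3 = 1.

1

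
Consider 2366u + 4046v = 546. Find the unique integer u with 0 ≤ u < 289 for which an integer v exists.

267

Reduce mod 4046: 2366u ≡ 546 (mod 4046). With g = gcd(2366, 4046) = 14 dividing 546, divide through: 169u ≡ 39 (mod 289).
Since gcd(169, 289) = 1, u ≡ 39·(169)⁻¹ ≡ 267 (mod 289). Smallest non-negative: 267.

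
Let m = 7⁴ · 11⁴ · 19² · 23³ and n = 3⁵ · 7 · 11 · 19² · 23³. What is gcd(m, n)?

338206099

min exponent per shared prime: 7 · 11 · 19² · 23³ = 338206099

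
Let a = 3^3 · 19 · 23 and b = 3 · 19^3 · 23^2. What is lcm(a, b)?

97967097

max exponent per prime: 3^3 · 19^3 · 23^2 = 97967097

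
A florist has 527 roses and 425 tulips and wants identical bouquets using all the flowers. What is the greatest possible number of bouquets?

527 = 17 · 31
425 = 5² · 17
Common: 17 = 17

17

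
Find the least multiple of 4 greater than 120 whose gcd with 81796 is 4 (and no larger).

gcd(t, 81796) = 4 forces 4 | t; write t = 4s. Then gcd(4s, 4·20449) = 4·gcd(s, 20449), so need gcd(s, 20449) = 1.
4s > 120 gives s ≥ 31. The least s ≥ 31 coprime to 20449 is 31, so t = 4·31 = 124.

124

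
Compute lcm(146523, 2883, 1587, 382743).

413183554724889

146523 = 3 · 13² · 17²; 2883 = 3 · 31²; 1587 = 3 · 23²; 382743 = 3² · 23 · 43²
lcm takes max exponent of each prime: 3² · 13² · 17² · 23² · 31² · 43² = 413183554724889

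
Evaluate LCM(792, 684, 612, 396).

792 = 2³ · 3² · 11; 684 = 2² · 3² · 19; 612 = 2² · 3² · 17; 396 = 2² · 3² · 11
lcm takes max exponent of each prime: 2³ · 3² · 11 · 17 · 19 = 255816

255816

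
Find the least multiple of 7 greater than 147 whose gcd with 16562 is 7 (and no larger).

gcd(x, 16562) = 7 forces 7 | x; write x = 7s. Then gcd(7s, 7·2366) = 7·gcd(s, 2366), so need gcd(s, 2366) = 1.
7s > 147 gives s ≥ 22. The least s ≥ 22 coprime to 2366 is 23, so x = 7·23 = 161.

161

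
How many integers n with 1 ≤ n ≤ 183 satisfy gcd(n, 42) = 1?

42 = 2·3·7. Inclusion–exclusion on these primes:
183 − ⌊183/2⌋ − ⌊183/3⌋ − ⌊183/7⌋ + ⌊183/6⌋ + ⌊183/14⌋ + ⌊183/21⌋ − ⌊183/42⌋ = 52

52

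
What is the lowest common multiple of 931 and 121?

gcd first: 931 = 7·121 + 84; 121 = 1·84 + 37; 84 = 2·37 + 10; 37 = 3·10 + 7; 10 = 1·7 + 3; 7 = 2·3 + 1; 3 = 3·1 + 0 → gcd = 1
lcm = 931·121/gcd = 112651/1 = 112651

112651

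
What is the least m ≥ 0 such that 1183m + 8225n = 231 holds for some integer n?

gcd(1183, 8225) = 7 (Euclid: 8225 = 6·1183 + 1127; 1183 = 1·1127 + 56; 1127 = 20·56 + 7; 56 = 8·7 + 0), and 7 | 231.
Extended Euclid: 1183·(-146) + 8225·(21) = 7. Scale by 33: m₀ = -4818.
General solution m = m₀ + 1175t; reducing mod 1175 gives m = 1057 (and n = -152).

1057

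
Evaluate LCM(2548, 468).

2548 = 2² · 7² · 13; 468 = 2² · 3² · 13
max exponents: 2² · 3² · 7² · 13 = 22932

22932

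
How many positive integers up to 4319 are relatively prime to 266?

266 = 2·7·19. Inclusion–exclusion on these primes:
4319 − ⌊4319/2⌋ − ⌊4319/7⌋ − ⌊4319/19⌋ + ⌊4319/14⌋ + ⌊4319/38⌋ + ⌊4319/133⌋ − ⌊4319/266⌋ = 1753

1753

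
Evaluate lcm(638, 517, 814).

638 = 2 · 11 · 29; 517 = 11 · 47; 814 = 2 · 11 · 37
lcm takes max exponent of each prime: 2 · 11 · 29 · 37 · 47 = 1109482

1109482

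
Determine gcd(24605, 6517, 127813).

gcd(24605, 6517): 24605 = 3·6517 + 5054; 6517 = 1·5054 + 1463; 5054 = 3·1463 + 665; 1463 = 2·665 + 133; 665 = 5·133 + 0 → 133
gcd(133, 127813): 127813 = 961·133 + 0 → 133

133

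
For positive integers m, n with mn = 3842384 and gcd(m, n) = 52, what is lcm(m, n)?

73892

gcd·lcm = product, so lcm = 3842384/52 = 73892.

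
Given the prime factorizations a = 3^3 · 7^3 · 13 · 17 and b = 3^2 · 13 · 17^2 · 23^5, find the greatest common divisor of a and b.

1989

min exponent per shared prime: 3^2 · 13 · 17 = 1989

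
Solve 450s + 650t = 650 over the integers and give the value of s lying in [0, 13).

Euclid: 650 = 1·450 + 200; 450 = 2·200 + 50; 200 = 4·50 + 0 → gcd = 50; 650 = 50·13.
Back-substitution yields 450·(3) + 650·(-2) = 50, so one solution is s = 3·13 = 39, t = -2·13 = -26.
Solutions in s differ by 650/50 = 13; the one in [0, 13) is 39 mod 13 = 0.

0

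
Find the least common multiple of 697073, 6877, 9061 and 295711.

257019877049

697073 = 13 · 29 · 43²; 6877 = 13 · 23²; 9061 = 13 · 17 · 41; 295711 = 13 · 23² · 43
lcm takes max exponent of each prime: 13 · 17 · 23² · 29 · 41 · 43² = 257019877049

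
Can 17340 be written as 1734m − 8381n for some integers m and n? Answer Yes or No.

By Bézout, 1734m − 8381n = 17340 has integer solutions iff gcd(1734, 8381) | 17340.
Euclid: 8381 = 4·1734 + 1445; 1734 = 1·1445 + 289; 1445 = 5·289 + 0. gcd = 289; 17340 mod 289 = 0. Yes.

Yes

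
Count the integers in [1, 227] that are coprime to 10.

91

10 = 2·5. Inclusion–exclusion on these primes:
227 − ⌊227/2⌋ − ⌊227/5⌋ + ⌊227/10⌋ = 91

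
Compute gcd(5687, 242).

121

Euclid: 5687 = 23·242 + 121; 242 = 2·121 + 0. Last nonzero remainder: 121.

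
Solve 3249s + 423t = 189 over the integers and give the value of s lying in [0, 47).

gcd(3249, 423) = 9 (Euclid: 3249 = 7·423 + 288; 423 = 1·288 + 135; 288 = 2·135 + 18; 135 = 7·18 + 9; 18 = 2·9 + 0), and 9 | 189.
Extended Euclid: 3249·(-22) + 423·(169) = 9. Scale by 21: s₀ = -462.
General solution s = s₀ + 47k; reducing mod 47 gives s = 8 (and t = -61).

8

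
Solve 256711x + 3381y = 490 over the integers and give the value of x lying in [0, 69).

Reduce mod 3381: 256711x ≡ 490 (mod 3381). With g = gcd(256711, 3381) = 49 dividing 490, divide through: 5239x ≡ 10 (mod 69).
Since gcd(5239, 69) = 1, x ≡ 10·(5239)⁻¹ ≡ 67 (mod 69). Smallest non-negative: 67.

67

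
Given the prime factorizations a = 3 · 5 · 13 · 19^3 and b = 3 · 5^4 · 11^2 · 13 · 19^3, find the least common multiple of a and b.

20229763125

max exponent per prime: 3 · 5^4 · 11^2 · 13 · 19^3 = 20229763125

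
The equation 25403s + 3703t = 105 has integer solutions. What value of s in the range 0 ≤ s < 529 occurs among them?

250

gcd(25403, 3703) = 7 (Euclid: 25403 = 6·3703 + 3185; 3703 = 1·3185 + 518; 3185 = 6·518 + 77; 518 = 6·77 + 56; 77 = 1·56 + 21; 56 = 2·21 + 14; 21 = 1·14 + 7; 14 = 2·7 + 0), and 7 | 105.
Extended Euclid: 25403·(193) + 3703·(-1324) = 7. Scale by 15: s₀ = 2895.
General solution s = s₀ + 529k; reducing mod 529 gives s = 250 (and t = -1715).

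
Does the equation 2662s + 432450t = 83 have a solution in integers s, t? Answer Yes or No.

No

By Bézout, 2662s + 432450t = 83 has integer solutions iff gcd(2662, 432450) | 83.
Euclid: 432450 = 162·2662 + 1206; 2662 = 2·1206 + 250; 1206 = 4·250 + 206; 250 = 1·206 + 44; 206 = 4·44 + 30; 44 = 1·30 + 14; 30 = 2·14 + 2; 14 = 7·2 + 0. gcd = 2; 83 mod 2 = 1. No.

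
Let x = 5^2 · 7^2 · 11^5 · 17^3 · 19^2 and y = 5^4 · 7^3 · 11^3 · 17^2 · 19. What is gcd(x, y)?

min exponent per shared prime: 5^2 · 7^2 · 11^3 · 17^2 · 19 = 8952938225

8952938225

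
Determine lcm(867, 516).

867 = 3 · 17²; 516 = 2² · 3 · 43
max exponents: 2² · 3 · 17² · 43 = 149124

149124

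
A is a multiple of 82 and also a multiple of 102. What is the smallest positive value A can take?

4182

gcd first: 102 = 1·82 + 20; 82 = 4·20 + 2; 20 = 10·2 + 0 → gcd = 2
lcm = 82·102/gcd = 8364/2 = 4182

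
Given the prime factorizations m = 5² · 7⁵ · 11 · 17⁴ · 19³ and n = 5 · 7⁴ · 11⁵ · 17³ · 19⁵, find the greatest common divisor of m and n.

4450024648685

min exponent per shared prime: 5 · 7⁴ · 11 · 17³ · 19³ = 4450024648685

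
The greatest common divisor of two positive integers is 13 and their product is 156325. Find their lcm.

12025

For any two positive integers, gcd × lcm equals their product. Hence lcm = 156325 / 13 = 12025.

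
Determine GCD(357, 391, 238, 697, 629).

17

357 = 3 · 7 · 17; 391 = 17 · 23; 238 = 2 · 7 · 17; 697 = 17 · 41; 629 = 17 · 37
gcd takes min exponent of each prime: 17 = 17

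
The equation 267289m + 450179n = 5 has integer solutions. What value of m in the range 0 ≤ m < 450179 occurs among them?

gcd(267289, 450179) = 1 (Euclid: 450179 = 1·267289 + 182890; 267289 = 1·182890 + 84399; 182890 = 2·84399 + 14092; 84399 = 5·14092 + 13939; 14092 = 1·13939 + 153; 13939 = 91·153 + 16; 153 = 9·16 + 9; 16 = 1·9 + 7; 9 = 1·7 + 2; 7 = 3·2 + 1; 2 = 2·1 + 0), and 1 | 5.
Extended Euclid: 267289·(197137) + 450179·(-117048) = 1. Scale by 5: m₀ = 985685.
General solution m = m₀ + 450179t; reducing mod 450179 gives m = 85327 (and n = -50662).

85327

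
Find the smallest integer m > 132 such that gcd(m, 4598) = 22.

gcd(m, 4598) = 22 forces 22 | m; write m = 22s. Then gcd(22s, 22·209) = 22·gcd(s, 209), so need gcd(s, 209) = 1.
22s > 132 gives s ≥ 7. The least s ≥ 7 coprime to 209 is 7, so m = 22·7 = 154.

154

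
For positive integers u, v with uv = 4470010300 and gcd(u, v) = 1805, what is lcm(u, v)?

2476460

Since gcd(u,v)·lcm(u,v) = uv, lcm = 4470010300/1805 = 2476460.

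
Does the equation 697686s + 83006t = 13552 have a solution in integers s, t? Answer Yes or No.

gcd(697686, 83006): 697686 = 8·83006 + 33638; 83006 = 2·33638 + 15730; 33638 = 2·15730 + 2178; 15730 = 7·2178 + 484; 2178 = 4·484 + 242; 484 = 2·242 + 0 → 242
242 divides 13552, so a solution exists.

Yes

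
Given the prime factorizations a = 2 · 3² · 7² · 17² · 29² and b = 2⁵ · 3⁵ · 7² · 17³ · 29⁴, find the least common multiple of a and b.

max exponent per prime: 2⁵ · 3⁵ · 7² · 17³ · 29⁴ = 1324009458610272

1324009458610272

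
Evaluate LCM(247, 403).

7657

gcd first: 403 = 1·247 + 156; 247 = 1·156 + 91; 156 = 1·91 + 65; 91 = 1·65 + 26; 65 = 2·26 + 13; 26 = 2·13 + 0 → gcd = 13
lcm = 247·403/gcd = 99541/13 = 7657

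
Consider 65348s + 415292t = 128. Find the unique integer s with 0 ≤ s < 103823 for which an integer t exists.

73630

Euclid: 415292 = 6·65348 + 23204; 65348 = 2·23204 + 18940; 23204 = 1·18940 + 4264; 18940 = 4·4264 + 1884; 4264 = 2·1884 + 496; 1884 = 3·496 + 396; 496 = 1·396 + 100; 396 = 3·100 + 96; 100 = 1·96 + 4; 96 = 24·4 + 0 → gcd = 4; 128 = 4·32.
Back-substitution yields 65348·(-4188) + 415292·(659) = 4, so one solution is s = -4188·32 = -134016, t = 659·32 = 21088.
Solutions in s differ by 415292/4 = 103823; the one in [0, 103823) is -134016 mod 103823 = 73630.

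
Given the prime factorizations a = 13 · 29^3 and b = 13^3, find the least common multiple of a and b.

max exponent per prime: 13^3 · 29^3 = 53582633

53582633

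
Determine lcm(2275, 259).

gcd first: 2275 = 8·259 + 203; 259 = 1·203 + 56; 203 = 3·56 + 35; 56 = 1·35 + 21; 35 = 1·21 + 14; 21 = 1·14 + 7; 14 = 2·7 + 0 → gcd = 7
lcm = 2275·259/gcd = 589225/7 = 84175

84175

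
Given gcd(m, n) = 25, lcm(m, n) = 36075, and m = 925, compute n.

975

Using mn = gcd(m,n)·lcm(m,n) = 25·36075 = 901875, we get n = 901875/925 = 975.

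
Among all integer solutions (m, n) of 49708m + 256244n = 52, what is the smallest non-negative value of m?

Euclid: 256244 = 5·49708 + 7704; 49708 = 6·7704 + 3484; 7704 = 2·3484 + 736; 3484 = 4·736 + 540; 736 = 1·540 + 196; 540 = 2·196 + 148; 196 = 1·148 + 48; 148 = 3·48 + 4; 48 = 12·4 + 0 → gcd = 4; 52 = 4·13.
Back-substitution yields 49708·(5222) + 256244·(-1013) = 4, so one solution is m = 5222·13 = 67886, n = -1013·13 = -13169.
Solutions in m differ by 256244/4 = 64061; the one in [0, 64061) is 67886 mod 64061 = 3825.

3825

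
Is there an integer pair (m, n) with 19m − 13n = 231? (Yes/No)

Yes

By Bézout, 19m − 13n = 231 has integer solutions iff gcd(19, 13) | 231.
Euclid: 19 = 1·13 + 6; 13 = 2·6 + 1; 6 = 6·1 + 0. gcd = 1; 231 mod 1 = 0. Yes.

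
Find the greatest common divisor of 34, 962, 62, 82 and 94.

34 = 2 · 17; 962 = 2 · 13 · 37; 62 = 2 · 31; 82 = 2 · 41; 94 = 2 · 47
gcd takes min exponent of each prime: 2 = 2

2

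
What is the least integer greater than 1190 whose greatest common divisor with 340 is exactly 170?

gcd(t, 340) = 170 forces 170 | t; write t = 170s. Then gcd(170s, 170·2) = 170·gcd(s, 2), so need gcd(s, 2) = 1.
170s > 1190 gives s ≥ 8. The least s ≥ 8 coprime to 2 is 9, so t = 170·9 = 1530.

1530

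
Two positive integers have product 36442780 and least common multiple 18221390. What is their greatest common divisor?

2

gcd·lcm = product, so gcd = 36442780/18221390 = 2.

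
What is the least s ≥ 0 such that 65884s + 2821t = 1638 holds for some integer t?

Euclid: 65884 = 23·2821 + 1001; 2821 = 2·1001 + 819; 1001 = 1·819 + 182; 819 = 4·182 + 91; 182 = 2·91 + 0 → gcd = 91; 1638 = 91·18.
Back-substitution yields 65884·(-14) + 2821·(327) = 91, so one solution is s = -14·18 = -252, t = 327·18 = 5886.
Solutions in s differ by 2821/91 = 31; the one in [0, 31) is -252 mod 31 = 27.

27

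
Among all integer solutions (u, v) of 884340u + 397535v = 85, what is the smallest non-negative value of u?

Reduce mod 397535: 884340u ≡ 85 (mod 397535). With g = gcd(884340, 397535) = 5 dividing 85, divide through: 176868u ≡ 17 (mod 79507).
Since gcd(176868, 79507) = 1, u ≡ 17·(176868)⁻¹ ≡ 17737 (mod 79507). Smallest non-negative: 17737.

17737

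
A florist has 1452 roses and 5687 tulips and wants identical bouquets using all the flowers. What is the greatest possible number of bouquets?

121

1452 = 2² · 3 · 11²
5687 = 11² · 47
Common: 11² = 121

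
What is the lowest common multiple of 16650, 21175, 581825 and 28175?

1428151135950

lcm(16650, 21175) = 16650·21175/gcd = 352563750/25 = 14102550
lcm(14102550, 581825) = 14102550·581825/gcd = 8205216153750/925 = 8870503950
lcm(8870503950, 28175) = 8870503950·28175/gcd = 249926448791250/175 = 1428151135950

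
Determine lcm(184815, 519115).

gcd first: 519115 = 2·184815 + 149485; 184815 = 1·149485 + 35330; 149485 = 4·35330 + 8165; 35330 = 4·8165 + 2670; 8165 = 3·2670 + 155; 2670 = 17·155 + 35; 155 = 4·35 + 15; 35 = 2·15 + 5; 15 = 3·5 + 0 → gcd = 5
lcm = 184815·519115/gcd = 95940238725/5 = 19188047745

19188047745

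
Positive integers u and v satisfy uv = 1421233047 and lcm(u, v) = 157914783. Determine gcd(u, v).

From gcd × lcm = uv: gcd = 1421233047 / 157914783 = 9.

9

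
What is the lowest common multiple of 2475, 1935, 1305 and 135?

2475 = 3² · 5² · 11; 1935 = 3² · 5 · 43; 1305 = 3² · 5 · 29; 135 = 3³ · 5
lcm takes max exponent of each prime: 3³ · 5² · 11 · 29 · 43 = 9258975

9258975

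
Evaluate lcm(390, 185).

gcd first: 390 = 2·185 + 20; 185 = 9·20 + 5; 20 = 4·5 + 0 → gcd = 5
lcm = 390·185/gcd = 72150/5 = 14430

14430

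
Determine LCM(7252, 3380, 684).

1047877740

7252 = 2² · 7² · 37; 3380 = 2² · 5 · 13²; 684 = 2² · 3² · 19
lcm takes max exponent of each prime: 2² · 3² · 5 · 7² · 13² · 19 · 37 = 1047877740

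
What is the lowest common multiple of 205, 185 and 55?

83435

205 = 5 · 41; 185 = 5 · 37; 55 = 5 · 11
lcm takes max exponent of each prime: 5 · 11 · 37 · 41 = 83435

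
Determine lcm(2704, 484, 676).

327184

2704 = 2⁴ · 13²; 484 = 2² · 11²; 676 = 2² · 13²
lcm takes max exponent of each prime: 2⁴ · 11² · 13² = 327184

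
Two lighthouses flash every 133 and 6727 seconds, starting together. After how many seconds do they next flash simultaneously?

gcd first: 6727 = 50·133 + 77; 133 = 1·77 + 56; 77 = 1·56 + 21; 56 = 2·21 + 14; 21 = 1·14 + 7; 14 = 2·7 + 0 → gcd = 7
lcm = 133·6727/gcd = 894691/7 = 127813

127813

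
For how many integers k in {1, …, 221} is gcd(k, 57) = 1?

Prime factors of 57: 3, 19. Count integers ≤ 221 divisible by none of them.
By inclusion–exclusion: 221 − ⌊221/3⌋ − ⌊221/19⌋ + ⌊221/57⌋ = 140.

140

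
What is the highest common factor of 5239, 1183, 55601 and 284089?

169

5239 = 13² · 31; 1183 = 7 · 13²; 55601 = 7 · 13² · 47; 284089 = 13² · 41²
gcd takes min exponent of each prime: 13² = 169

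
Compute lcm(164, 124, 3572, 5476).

164 = 2² · 41; 124 = 2² · 31; 3572 = 2² · 19 · 47; 5476 = 2² · 37²
lcm takes max exponent of each prime: 2² · 19 · 31 · 37² · 41 · 47 = 6215276428

6215276428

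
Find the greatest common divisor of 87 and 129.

Euclid: 129 = 1·87 + 42; 87 = 2·42 + 3; 42 = 14·3 + 0. Last nonzero remainder: 3.

3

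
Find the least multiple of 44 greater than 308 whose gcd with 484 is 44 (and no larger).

352

Multiples of 44 above 308: 44·8, 44·9, … . Need the cofactor coprime to 484/44 = 11.
Checking s = 8, 9, … the first with gcd(s, 11) = 1 is s = 8, giving 352.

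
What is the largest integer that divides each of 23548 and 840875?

23548 = 2² · 7 · 29²
840875 = 5³ · 7 · 31²
Common: 7 = 7

7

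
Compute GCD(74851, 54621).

2023

74851 = 7 · 17² · 37
54621 = 3³ · 7 · 17²
Common: 7 · 17² = 2023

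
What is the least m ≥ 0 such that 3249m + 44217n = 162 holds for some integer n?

Reduce mod 44217: 3249m ≡ 162 (mod 44217). With g = gcd(3249, 44217) = 9 dividing 162, divide through: 361m ≡ 18 (mod 4913).
Since gcd(361, 4913) = 1, m ≡ 18·(361)⁻¹ ≡ 3974 (mod 4913). Smallest non-negative: 3974.

3974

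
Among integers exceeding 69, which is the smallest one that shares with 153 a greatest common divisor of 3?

Multiples of 3 above 69: 3·24, 3·25, … . Need the cofactor coprime to 153/3 = 51.
Checking s = 24, 25, … the first with gcd(s, 51) = 1 is s = 25, giving 75.

75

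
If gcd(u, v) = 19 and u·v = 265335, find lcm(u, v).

13965

gcd·lcm = product, so lcm = 265335/19 = 13965.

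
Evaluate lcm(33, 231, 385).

33 = 3 · 11; 231 = 3 · 7 · 11; 385 = 5 · 7 · 11
lcm takes max exponent of each prime: 3 · 5 · 7 · 11 = 1155

1155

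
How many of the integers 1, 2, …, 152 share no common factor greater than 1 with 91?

Prime factors of 91: 7, 13. Count integers ≤ 152 divisible by none of them.
By inclusion–exclusion: 152 − ⌊152/7⌋ − ⌊152/13⌋ + ⌊152/91⌋ = 121.

121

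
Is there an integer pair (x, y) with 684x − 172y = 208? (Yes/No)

Yes

By Bézout, 684x − 172y = 208 has integer solutions iff gcd(684, 172) | 208.
Euclid: 684 = 3·172 + 168; 172 = 1·168 + 4; 168 = 42·4 + 0. gcd = 4; 208 mod 4 = 0. Yes.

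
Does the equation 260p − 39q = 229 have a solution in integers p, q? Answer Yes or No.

By Bézout, 260p − 39q = 229 has integer solutions iff gcd(260, 39) | 229.
Euclid: 260 = 6·39 + 26; 39 = 1·26 + 13; 26 = 2·13 + 0. gcd = 13; 229 mod 13 = 8. No.

No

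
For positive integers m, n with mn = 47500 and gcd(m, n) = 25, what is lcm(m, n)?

1900

For any two positive integers, gcd × lcm equals their product. Hence lcm = 47500 / 25 = 1900.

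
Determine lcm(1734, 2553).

1734 = 2 · 3 · 17²; 2553 = 3 · 23 · 37
max exponents: 2 · 3 · 17² · 23 · 37 = 1475634

1475634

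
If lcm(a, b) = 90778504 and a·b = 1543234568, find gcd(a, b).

gcd·lcm = product, so gcd = 1543234568/90778504 = 17.

17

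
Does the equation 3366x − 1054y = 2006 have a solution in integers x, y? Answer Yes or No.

Yes

gcd(3366, 1054): 3366 = 3·1054 + 204; 1054 = 5·204 + 34; 204 = 6·34 + 0 → 34
34 divides 2006, so a solution exists.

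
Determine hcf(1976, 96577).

247

1976 = 2³ · 13 · 19
96577 = 13 · 17 · 19 · 23
Common: 13 · 19 = 247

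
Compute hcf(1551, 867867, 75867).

33

1551 = 3 · 11 · 47; 867867 = 3 · 7 · 11 · 13 · 17²; 75867 = 3 · 11³ · 19
gcd takes min exponent of each prime: 3 · 11 = 33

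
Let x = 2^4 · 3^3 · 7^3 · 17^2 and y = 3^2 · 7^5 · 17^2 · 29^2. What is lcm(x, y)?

max exponent per prime: 2^4 · 3^3 · 7^5 · 17^2 · 29^2 = 1764687402576

1764687402576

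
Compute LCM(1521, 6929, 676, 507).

lcm(1521, 6929) = 1521·6929/gcd = 10539009/169 = 62361
lcm(62361, 676) = 62361·676/gcd = 42156036/169 = 249444
lcm(249444, 507) = 249444·507/gcd = 126468108/507 = 249444

249444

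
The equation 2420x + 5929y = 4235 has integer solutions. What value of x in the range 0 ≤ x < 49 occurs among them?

14

Reduce mod 5929: 2420x ≡ 4235 (mod 5929). With g = gcd(2420, 5929) = 121 dividing 4235, divide through: 20x ≡ 35 (mod 49).
Since gcd(20, 49) = 1, x ≡ 35·(20)⁻¹ ≡ 14 (mod 49). Smallest non-negative: 14.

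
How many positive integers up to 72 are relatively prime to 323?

65

323 = 17·19. Inclusion–exclusion on these primes:
72 − ⌊72/17⌋ − ⌊72/19⌋ + ⌊72/323⌋ = 65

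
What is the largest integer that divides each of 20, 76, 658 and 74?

gcd(20, 76): 76 = 3·20 + 16; 20 = 1·16 + 4; 16 = 4·4 + 0 → 4
gcd(4, 658): 658 = 164·4 + 2; 4 = 2·2 + 0 → 2
gcd(2, 74): 74 = 37·2 + 0 → 2

2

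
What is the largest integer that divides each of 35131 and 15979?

19

35131 = 19 · 43²
15979 = 19 · 29²
Common: 19 = 19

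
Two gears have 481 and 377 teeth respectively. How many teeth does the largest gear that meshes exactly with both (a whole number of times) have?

Euclid: 481 = 1·377 + 104; 377 = 3·104 + 65; 104 = 1·65 + 39; 65 = 1·39 + 26; 39 = 1·26 + 13; 26 = 2·13 + 0. Last nonzero remainder: 13.

13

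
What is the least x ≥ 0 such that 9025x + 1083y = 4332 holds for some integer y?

Reduce mod 1083: 9025x ≡ 4332 (mod 1083). With g = gcd(9025, 1083) = 361 dividing 4332, divide through: 25x ≡ 12 (mod 3).
Since gcd(25, 3) = 1, x ≡ 12·(25)⁻¹ ≡ 0 (mod 3). Smallest non-negative: 0.

0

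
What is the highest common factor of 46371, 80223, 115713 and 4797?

39

46371 = 3 · 13 · 29 · 41; 80223 = 3 · 11² · 13 · 17; 115713 = 3² · 13 · 23 · 43; 4797 = 3² · 13 · 41
gcd takes min exponent of each prime: 3 · 13 = 39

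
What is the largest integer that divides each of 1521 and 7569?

1521 = 3² · 13²
7569 = 3² · 29²
Common: 3² = 9

9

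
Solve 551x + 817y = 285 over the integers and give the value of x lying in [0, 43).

2

Reduce mod 817: 551x ≡ 285 (mod 817). With g = gcd(551, 817) = 19 dividing 285, divide through: 29x ≡ 15 (mod 43).
Since gcd(29, 43) = 1, x ≡ 15·(29)⁻¹ ≡ 2 (mod 43). Smallest non-negative: 2.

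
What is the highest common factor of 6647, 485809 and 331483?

289

gcd(6647, 485809): 485809 = 73·6647 + 578; 6647 = 11·578 + 289; 578 = 2·289 + 0 → 289
gcd(289, 331483): 331483 = 1147·289 + 0 → 289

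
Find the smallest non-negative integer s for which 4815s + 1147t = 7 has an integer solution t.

475

gcd(4815, 1147) = 1 (Euclid: 4815 = 4·1147 + 227; 1147 = 5·227 + 12; 227 = 18·12 + 11; 12 = 1·11 + 1; 11 = 11·1 + 0), and 1 | 7.
Extended Euclid: 4815·(-96) + 1147·(403) = 1. Scale by 7: s₀ = -672.
General solution s = s₀ + 1147k; reducing mod 1147 gives s = 475 (and t = -1994).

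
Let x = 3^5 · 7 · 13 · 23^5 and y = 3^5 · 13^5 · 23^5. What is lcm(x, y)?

4064997241649799

max exponent per prime: 3^5 · 7 · 13^5 · 23^5 = 4064997241649799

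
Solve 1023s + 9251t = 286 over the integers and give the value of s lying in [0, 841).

gcd(1023, 9251) = 11 (Euclid: 9251 = 9·1023 + 44; 1023 = 23·44 + 11; 44 = 4·11 + 0), and 11 | 286.
Extended Euclid: 1023·(208) + 9251·(-23) = 11. Scale by 26: s₀ = 5408.
General solution s = s₀ + 841k; reducing mod 841 gives s = 362 (and t = -40).

362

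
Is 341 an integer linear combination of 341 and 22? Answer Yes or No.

Yes

By Bézout, 341m − 22n = 341 has integer solutions iff gcd(341, 22) | 341.
Euclid: 341 = 15·22 + 11; 22 = 2·11 + 0. gcd = 11; 341 mod 11 = 0. Yes.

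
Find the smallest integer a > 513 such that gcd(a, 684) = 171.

Multiples of 171 above 513: 171·4, 171·5, … . Need the cofactor coprime to 684/171 = 4.
Checking s = 4, 5, … the first with gcd(s, 4) = 1 is s = 5, giving 855.

855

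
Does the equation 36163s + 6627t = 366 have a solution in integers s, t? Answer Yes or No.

Yes

By Bézout, 36163s + 6627t = 366 has integer solutions iff gcd(36163, 6627) | 366.
Euclid: 36163 = 5·6627 + 3028; 6627 = 2·3028 + 571; 3028 = 5·571 + 173; 571 = 3·173 + 52; 173 = 3·52 + 17; 52 = 3·17 + 1; 17 = 17·1 + 0. gcd = 1; 366 mod 1 = 0. Yes.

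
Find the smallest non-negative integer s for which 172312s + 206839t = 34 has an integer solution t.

Euclid: 206839 = 1·172312 + 34527; 172312 = 4·34527 + 34204; 34527 = 1·34204 + 323; 34204 = 105·323 + 289; 323 = 1·289 + 34; 289 = 8·34 + 17; 34 = 2·17 + 0 → gcd = 17; 34 = 17·2.
Back-substitution yields 172312·(5763) + 206839·(-4801) = 17, so one solution is s = 5763·2 = 11526, t = -4801·2 = -9602.
Solutions in s differ by 206839/17 = 12167; the one in [0, 12167) is 11526 mod 12167 = 11526.

11526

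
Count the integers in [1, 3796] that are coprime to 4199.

Prime factors of 4199: 13, 17, 19. Count integers ≤ 3796 divisible by none of them.
By inclusion–exclusion: 3796 − ⌊3796/13⌋ − ⌊3796/17⌋ − ⌊3796/19⌋ + ⌊3796/221⌋ + ⌊3796/247⌋ + ⌊3796/323⌋ − ⌊3796/4199⌋ = 3125.

3125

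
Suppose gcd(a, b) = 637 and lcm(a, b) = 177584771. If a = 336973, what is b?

335699

a·b = gcd·lcm = 637·177584771 = 113121499127, so b = 113121499127/336973 = 335699.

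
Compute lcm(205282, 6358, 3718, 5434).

190497385078

205282 = 2 · 7 · 11 · 31 · 43; 6358 = 2 · 11 · 17²; 3718 = 2 · 11 · 13²; 5434 = 2 · 11 · 13 · 19
lcm takes max exponent of each prime: 2 · 7 · 11 · 13² · 17² · 19 · 31 · 43 = 190497385078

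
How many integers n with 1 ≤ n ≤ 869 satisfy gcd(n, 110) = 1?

316

110 = 2·5·11. Inclusion–exclusion on these primes:
869 − ⌊869/2⌋ − ⌊869/5⌋ − ⌊869/11⌋ + ⌊869/10⌋ + ⌊869/22⌋ + ⌊869/55⌋ − ⌊869/110⌋ = 316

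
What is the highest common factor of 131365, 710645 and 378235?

65

131365 = 5 · 13 · 43 · 47; 710645 = 5 · 13² · 29²; 378235 = 5 · 11 · 13 · 23²
gcd takes min exponent of each prime: 5 · 13 = 65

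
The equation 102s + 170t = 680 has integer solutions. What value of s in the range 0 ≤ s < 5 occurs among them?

0

Euclid: 170 = 1·102 + 68; 102 = 1·68 + 34; 68 = 2·34 + 0 → gcd = 34; 680 = 34·20.
Back-substitution yields 102·(2) + 170·(-1) = 34, so one solution is s = 2·20 = 40, t = -1·20 = -20.
Solutions in s differ by 170/34 = 5; the one in [0, 5) is 40 mod 5 = 0.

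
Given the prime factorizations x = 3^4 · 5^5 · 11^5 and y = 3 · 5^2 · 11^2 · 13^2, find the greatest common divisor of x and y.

min exponent per shared prime: 3 · 5^2 · 11^2 = 9075

9075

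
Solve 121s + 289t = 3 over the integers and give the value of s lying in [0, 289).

gcd(121, 289) = 1 (Euclid: 289 = 2·121 + 47; 121 = 2·47 + 27; 47 = 1·27 + 20; 27 = 1·20 + 7; 20 = 2·7 + 6; 7 = 1·6 + 1; 6 = 6·1 + 0), and 1 | 3.
Extended Euclid: 121·(43) + 289·(-18) = 1. Scale by 3: s₀ = 129.
General solution s = s₀ + 289k; reducing mod 289 gives s = 129 (and t = -54).

129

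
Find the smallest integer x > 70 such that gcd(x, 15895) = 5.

75

Multiples of 5 above 70: 5·15, 5·16, … . Need the cofactor coprime to 15895/5 = 3179.
Checking s = 15, 16, … the first with gcd(s, 3179) = 1 is s = 15, giving 75.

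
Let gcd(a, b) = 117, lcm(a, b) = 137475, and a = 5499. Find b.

a·b = gcd·lcm = 117·137475 = 16084575, so b = 16084575/5499 = 2925.

2925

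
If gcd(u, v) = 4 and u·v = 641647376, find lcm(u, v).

160411844

gcd·lcm = product, so lcm = 641647376/4 = 160411844.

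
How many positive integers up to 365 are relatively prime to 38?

38 = 2·19. Inclusion–exclusion on these primes:
365 − ⌊365/2⌋ − ⌊365/19⌋ + ⌊365/38⌋ = 173

173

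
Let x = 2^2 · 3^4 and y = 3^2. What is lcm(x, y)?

324

max exponent per prime: 2^2 · 3^4 = 324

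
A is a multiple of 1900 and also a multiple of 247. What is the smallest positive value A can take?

24700

1900 = 2² · 5² · 19; 247 = 13 · 19
max exponents: 2² · 5² · 13 · 19 = 24700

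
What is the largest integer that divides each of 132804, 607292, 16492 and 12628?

28

gcd(132804, 607292): 607292 = 4·132804 + 76076; 132804 = 1·76076 + 56728; 76076 = 1·56728 + 19348; 56728 = 2·19348 + 18032; 19348 = 1·18032 + 1316; 18032 = 13·1316 + 924; 1316 = 1·924 + 392; 924 = 2·392 + 140; 392 = 2·140 + 112; 140 = 1·112 + 28; 112 = 4·28 + 0 → 28
gcd(28, 16492): 16492 = 589·28 + 0 → 28
gcd(28, 12628): 12628 = 451·28 + 0 → 28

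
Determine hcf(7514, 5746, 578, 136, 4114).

34

gcd(7514, 5746): 7514 = 1·5746 + 1768; 5746 = 3·1768 + 442; 1768 = 4·442 + 0 → 442
gcd(442, 578): 578 = 1·442 + 136; 442 = 3·136 + 34; 136 = 4·34 + 0 → 34
gcd(34, 136): 136 = 4·34 + 0 → 34
gcd(34, 4114): 4114 = 121·34 + 0 → 34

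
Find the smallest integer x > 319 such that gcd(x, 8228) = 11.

Multiples of 11 above 319: 11·30, 11·31, … . Need the cofactor coprime to 8228/11 = 748.
Checking s = 30, 31, … the first with gcd(s, 748) = 1 is s = 31, giving 341.

341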